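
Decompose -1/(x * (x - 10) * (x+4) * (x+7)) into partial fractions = 1/(357*(x + 7)) - 1/(168*(x + 4)) - 1/(2380*(x - 10)) + 1/(280*x)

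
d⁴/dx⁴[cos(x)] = cos(x)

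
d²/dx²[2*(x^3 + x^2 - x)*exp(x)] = 2*x^3*exp(x) + 14*x^2*exp(x) + 18*x*exp(x)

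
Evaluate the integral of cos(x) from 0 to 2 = sin(2)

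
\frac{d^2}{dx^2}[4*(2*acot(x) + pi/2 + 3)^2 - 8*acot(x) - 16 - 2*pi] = (64*x*acot(x) + 16*pi*x + 80*x + 32)/(x^4 + 2*x^2 + 1)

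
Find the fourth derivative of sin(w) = sin(w)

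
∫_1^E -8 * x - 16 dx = -(-2*E - 3)^2 - 4*E + 29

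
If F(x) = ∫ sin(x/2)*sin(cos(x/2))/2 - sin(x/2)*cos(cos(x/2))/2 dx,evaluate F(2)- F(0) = -sin(1) - cos(1) + sin(cos(1)) + cos(cos(1))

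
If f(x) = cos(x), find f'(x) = -sin(x)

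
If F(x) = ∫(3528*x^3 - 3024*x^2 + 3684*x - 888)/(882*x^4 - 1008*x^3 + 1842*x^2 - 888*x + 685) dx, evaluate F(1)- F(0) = -log(1370) + log(3026)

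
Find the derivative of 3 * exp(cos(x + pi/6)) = -3*exp(cos(x + pi/6))*sin(x + pi/6)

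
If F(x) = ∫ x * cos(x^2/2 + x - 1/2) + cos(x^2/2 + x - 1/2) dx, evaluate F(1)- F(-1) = 2*sin(1)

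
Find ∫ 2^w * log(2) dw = 2^w + C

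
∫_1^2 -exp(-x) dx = -exp(-1) + exp(-2)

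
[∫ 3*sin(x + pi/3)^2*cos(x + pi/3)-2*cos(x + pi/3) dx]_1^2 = -sin(1 + pi/3)^3 - 2*sin(pi/3 + 2) + sin(pi/3 + 2)^3 + 2*sin(1 + pi/3)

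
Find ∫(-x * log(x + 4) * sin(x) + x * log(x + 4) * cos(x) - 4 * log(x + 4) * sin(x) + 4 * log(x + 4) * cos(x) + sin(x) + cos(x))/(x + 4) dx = sqrt(2)*log(x + 4)*sin(x + pi/4) + C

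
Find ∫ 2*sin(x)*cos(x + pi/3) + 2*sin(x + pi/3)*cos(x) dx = -cos(2*x + pi/3) + C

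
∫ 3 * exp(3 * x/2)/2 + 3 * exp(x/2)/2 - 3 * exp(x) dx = (exp(x/2) - 1)^3 + C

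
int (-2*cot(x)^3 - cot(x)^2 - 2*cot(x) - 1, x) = (cot(x) + 1)*cot(x) + C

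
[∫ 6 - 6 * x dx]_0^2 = 0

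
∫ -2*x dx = -x^2 + C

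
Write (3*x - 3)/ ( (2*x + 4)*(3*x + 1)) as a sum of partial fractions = -6/(5*(3*x + 1)) + 9/(10*(x + 2))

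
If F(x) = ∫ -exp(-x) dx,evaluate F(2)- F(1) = -exp(-1) + exp(-2)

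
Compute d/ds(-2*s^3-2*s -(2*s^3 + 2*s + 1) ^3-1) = -72*s^8 - 168*s^6 - 72*s^5 - 120*s^4 - 96*s^3 - 48*s^2 - 24*s - 8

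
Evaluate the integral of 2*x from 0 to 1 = 1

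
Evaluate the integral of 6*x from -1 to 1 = 0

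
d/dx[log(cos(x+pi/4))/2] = -tan(x + pi/4)/2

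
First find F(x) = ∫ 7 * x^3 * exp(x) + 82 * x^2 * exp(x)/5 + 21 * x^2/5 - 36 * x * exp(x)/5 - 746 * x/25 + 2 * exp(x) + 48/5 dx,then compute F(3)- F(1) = -1594/25 - 22*E/5 + 768*exp(3)/5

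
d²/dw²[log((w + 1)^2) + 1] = -2/(w^2 + 2*w + 1)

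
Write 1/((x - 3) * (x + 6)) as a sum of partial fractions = -1/(9*(x + 6)) + 1/(9*(x - 3))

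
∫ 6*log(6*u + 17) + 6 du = (6*u + 17)*log(6*u + 17) + C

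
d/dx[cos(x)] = -sin(x)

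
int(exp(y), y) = exp(y) + C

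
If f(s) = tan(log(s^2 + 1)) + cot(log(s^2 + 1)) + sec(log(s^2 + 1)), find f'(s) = (2*s*tan(log(s^2 + 1))^2 + 2*s*tan(log(s^2 + 1))*sec(log(s^2 + 1)) - 2*s*cot(log(s^2 + 1))^2)/(s^2 + 1)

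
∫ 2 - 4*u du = -2*u^2 + 2*u + C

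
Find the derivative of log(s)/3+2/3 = 1/(3*s)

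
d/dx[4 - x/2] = -1/2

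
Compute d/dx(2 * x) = 2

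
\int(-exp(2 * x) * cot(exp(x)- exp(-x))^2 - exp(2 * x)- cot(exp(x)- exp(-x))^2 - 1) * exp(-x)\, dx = cot(2*sinh(x)) + C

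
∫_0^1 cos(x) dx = sin(1)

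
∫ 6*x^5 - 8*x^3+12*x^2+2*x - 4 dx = x^6 - 2*x^4 + 4*x^3 + x^2 - 4*x + C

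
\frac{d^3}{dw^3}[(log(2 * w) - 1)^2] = (4*log(w) - 10 + 4*log(2))/w^3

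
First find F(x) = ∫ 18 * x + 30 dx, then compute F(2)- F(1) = 57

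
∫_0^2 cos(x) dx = sin(2)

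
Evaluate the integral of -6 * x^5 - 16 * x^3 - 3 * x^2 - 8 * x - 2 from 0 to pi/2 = -(pi + pi^3/8)^2 - pi^3/8 - pi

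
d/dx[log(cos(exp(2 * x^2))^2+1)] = -8*x*exp(2*x^2)*sin(2*exp(2*x^2))/(cos(2*exp(2*x^2)) + 3)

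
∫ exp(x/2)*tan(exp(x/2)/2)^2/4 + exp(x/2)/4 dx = tan(exp(x/2)/2) + C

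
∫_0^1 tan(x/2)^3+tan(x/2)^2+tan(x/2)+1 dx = -1 + (tan(1/2) + 1)^2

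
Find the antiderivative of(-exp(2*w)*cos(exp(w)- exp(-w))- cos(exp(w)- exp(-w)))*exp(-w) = -sin(2*sinh(w)) + C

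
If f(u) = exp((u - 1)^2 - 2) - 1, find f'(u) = 2*u*exp(u^2 - 2*u - 1) - 2*exp(u^2 - 2*u - 1)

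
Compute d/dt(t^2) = 2*t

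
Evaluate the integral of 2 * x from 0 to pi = pi^2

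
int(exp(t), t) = exp(t) + C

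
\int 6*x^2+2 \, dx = 2*x^3 + 2*x + C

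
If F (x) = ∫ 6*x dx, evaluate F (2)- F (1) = 9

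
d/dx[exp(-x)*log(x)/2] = (-x*log(x) + 1)*exp(-x)/(2*x)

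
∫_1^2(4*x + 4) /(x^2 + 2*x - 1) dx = -2*log(2) + 2*log(7)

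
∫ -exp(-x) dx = exp(-x) + C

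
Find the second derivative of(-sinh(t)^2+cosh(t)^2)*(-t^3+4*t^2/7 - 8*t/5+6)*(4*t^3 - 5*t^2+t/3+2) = -120*t^4 + 1020*t^3/7 - 4028*t^2/35 + 1268*t/7 - 6172/105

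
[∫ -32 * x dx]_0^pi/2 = (-3 + 2*pi)*(-2*pi - 3) - 9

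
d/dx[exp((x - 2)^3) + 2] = 3*x^2*exp(x^3 - 6*x^2 + 12*x - 8) - 12*x*exp(x^3 - 6*x^2 + 12*x - 8) + 12*exp(x^3 - 6*x^2 + 12*x - 8)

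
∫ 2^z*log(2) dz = 2^z + C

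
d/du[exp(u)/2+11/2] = exp(u)/2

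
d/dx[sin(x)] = cos(x)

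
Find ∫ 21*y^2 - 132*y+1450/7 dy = 7*y^3 - 66*y^2 + 1450*y/7 + C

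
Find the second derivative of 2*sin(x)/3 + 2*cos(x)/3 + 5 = -2*sin(x)/3 - 2*cos(x)/3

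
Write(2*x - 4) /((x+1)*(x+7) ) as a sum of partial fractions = 3/(x + 7) - 1/(x + 1)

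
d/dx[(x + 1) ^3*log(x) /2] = (3*x^3*log(x) + x^3 + 6*x^2*log(x) + 3*x^2 + 3*x*log(x) + 3*x + 1)/(2*x)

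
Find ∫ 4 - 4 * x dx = -2*x^2 + 4*x + C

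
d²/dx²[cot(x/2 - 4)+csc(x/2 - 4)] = cot(x/2 - 4)^3/2 + cot(x/2 - 4)^2*csc(x/2 - 4)/2 + cot(x/2 - 4)/2 + csc(x/2 - 4)/4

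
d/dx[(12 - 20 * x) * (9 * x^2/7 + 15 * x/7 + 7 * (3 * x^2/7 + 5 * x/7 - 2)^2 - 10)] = -900*x^4/7 - 1968*x^3/7 + 4080*x^2/7 + 3800*x/7 - 4020/7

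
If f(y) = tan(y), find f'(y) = cos(y)^(-2)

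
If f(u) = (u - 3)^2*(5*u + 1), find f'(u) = 15*u^2 - 58*u + 39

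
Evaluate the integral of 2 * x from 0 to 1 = 1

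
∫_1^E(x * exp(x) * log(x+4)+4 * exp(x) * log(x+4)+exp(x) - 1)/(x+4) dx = -(-1 + E)*log(5) + (-1 + exp(E))*log(E + 4)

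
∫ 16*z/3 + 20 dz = 8*z^2/3 + 20*z + C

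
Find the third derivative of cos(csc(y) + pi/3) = (-sin(pi/3 + 1/sin(y)) - 3*cos(pi/3 + 1/sin(y))/sin(y) + 6*sin(pi/3 + 1/sin(y))/sin(y)^2 + 6*cos(pi/3 + 1/sin(y))/sin(y)^3 - sin(pi/3 + 1/sin(y))*cos(y)^2/sin(y)^4)*cos(y)/sin(y)^2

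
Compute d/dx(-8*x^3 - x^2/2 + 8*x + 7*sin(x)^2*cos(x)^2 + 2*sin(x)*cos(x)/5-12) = -24*x^2 - x + 7*sin(4*x)/2 + 2*cos(2*x)/5 + 8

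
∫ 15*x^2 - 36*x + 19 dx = 5*x^3 - 18*x^2 + 19*x + C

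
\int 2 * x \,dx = x^2 + C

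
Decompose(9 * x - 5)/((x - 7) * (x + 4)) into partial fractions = 41/(11*(x + 4)) + 58/(11*(x - 7))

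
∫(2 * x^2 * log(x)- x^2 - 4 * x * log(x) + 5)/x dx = ((x - 2)^2 + 1)*(log(x) - 1) + C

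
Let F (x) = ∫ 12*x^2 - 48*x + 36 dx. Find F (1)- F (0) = 16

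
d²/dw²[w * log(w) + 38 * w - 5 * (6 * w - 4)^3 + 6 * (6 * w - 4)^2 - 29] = (-6480*w^2 + 4752*w + 1)/w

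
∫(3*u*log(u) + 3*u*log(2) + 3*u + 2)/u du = (3*u + 2)*log(2*u) + C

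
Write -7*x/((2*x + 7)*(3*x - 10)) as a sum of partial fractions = -70/(41*(3*x - 10)) - 49/(41*(2*x + 7))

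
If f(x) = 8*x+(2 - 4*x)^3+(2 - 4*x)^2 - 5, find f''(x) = 224 - 384*x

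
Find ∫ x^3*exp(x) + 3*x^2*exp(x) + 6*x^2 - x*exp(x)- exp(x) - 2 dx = x*(x^2 - 1)*(exp(x) + 2) + C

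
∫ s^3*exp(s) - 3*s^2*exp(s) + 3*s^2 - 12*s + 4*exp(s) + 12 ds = (s - 2)^3*(exp(s) + 1) + C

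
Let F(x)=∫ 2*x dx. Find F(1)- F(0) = 1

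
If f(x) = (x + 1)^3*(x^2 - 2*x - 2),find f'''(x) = 60*x^2 + 24*x - 30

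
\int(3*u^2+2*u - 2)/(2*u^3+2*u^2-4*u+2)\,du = log(u^3 + u^2 - 2*u + 1)/2 + C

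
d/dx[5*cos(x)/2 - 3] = -5*sin(x)/2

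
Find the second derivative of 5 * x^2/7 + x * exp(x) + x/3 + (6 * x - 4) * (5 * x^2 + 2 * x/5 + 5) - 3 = x*exp(x) + 180*x + 2*exp(x) - 1182/35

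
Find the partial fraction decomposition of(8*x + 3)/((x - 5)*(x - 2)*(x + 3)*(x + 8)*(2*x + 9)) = 176/(1729*(2*x + 9)) - 61/(4550*(x + 8)) - 7/(200*(x + 3)) - 19/(1950*(x - 2)) + 43/(5928*(x - 5))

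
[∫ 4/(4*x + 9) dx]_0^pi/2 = -log(9) + log(2*pi + 9)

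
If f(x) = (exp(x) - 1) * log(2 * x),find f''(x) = (x^2*exp(x)*log(x) + x^2*exp(x)*log(2) + 2*x*exp(x) - exp(x) + 1)/x^2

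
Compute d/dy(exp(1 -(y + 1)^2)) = (-2*y - 2)*exp(-y^2 - 2*y)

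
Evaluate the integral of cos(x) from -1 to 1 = 2*sin(1)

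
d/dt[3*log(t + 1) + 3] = 3/(t + 1)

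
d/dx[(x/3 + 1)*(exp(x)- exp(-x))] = (x*exp(2*x) + x + 4*exp(2*x) + 2)*exp(-x)/3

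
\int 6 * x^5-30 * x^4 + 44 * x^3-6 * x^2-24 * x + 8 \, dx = x^6 - 6*x^5 + 11*x^4 - 2*x^3 - 12*x^2 + 8*x + C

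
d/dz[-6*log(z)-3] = -6/z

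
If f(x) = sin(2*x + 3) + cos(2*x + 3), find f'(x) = -2*sin(2*x + 3) + 2*cos(2*x + 3)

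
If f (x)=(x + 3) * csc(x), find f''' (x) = (x*cos(x)/sin(x) - 6*x*cos(x)/sin(x)^3 - 3 + 3*cos(x)/sin(x) + 6/sin(x)^2 - 18*cos(x)/sin(x)^3)/sin(x)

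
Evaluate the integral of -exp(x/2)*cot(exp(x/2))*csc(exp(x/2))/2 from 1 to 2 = -csc(exp(1/2)) + csc(E)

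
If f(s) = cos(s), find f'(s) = -sin(s)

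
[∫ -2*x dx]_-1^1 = 0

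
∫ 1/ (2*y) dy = log(y)/2 + C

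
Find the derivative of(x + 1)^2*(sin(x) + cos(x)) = -x^2*sin(x) + x^2*cos(x) + 4*x*cos(x) + sin(x) + 3*cos(x)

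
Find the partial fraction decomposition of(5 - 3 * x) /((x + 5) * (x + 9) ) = -8/(x + 9) + 5/(x + 5)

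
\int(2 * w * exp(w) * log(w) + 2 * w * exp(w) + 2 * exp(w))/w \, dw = 2*(log(w) + 1)*exp(w) + C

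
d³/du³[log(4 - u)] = 2/(u^3 - 12*u^2 + 48*u - 64)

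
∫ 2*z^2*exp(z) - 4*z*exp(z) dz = 2*(z - 2)^2*exp(z) + C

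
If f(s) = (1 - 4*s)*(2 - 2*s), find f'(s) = 16*s - 10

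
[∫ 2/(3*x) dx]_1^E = 2/3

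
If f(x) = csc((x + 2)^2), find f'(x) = -4*(x + 2)*cos(x^2 + 4*x + 4)/(1 - cos(2*(x^2 + 4*x + 4)))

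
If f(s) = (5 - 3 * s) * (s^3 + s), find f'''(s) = 30 - 72*s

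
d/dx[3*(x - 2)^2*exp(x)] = 3*x^2*exp(x) - 6*x*exp(x)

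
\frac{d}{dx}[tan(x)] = cos(x)^(-2)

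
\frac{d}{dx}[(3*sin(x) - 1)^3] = 9*(3*sin(x) - 1)^2*cos(x)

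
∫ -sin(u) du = cos(u) + C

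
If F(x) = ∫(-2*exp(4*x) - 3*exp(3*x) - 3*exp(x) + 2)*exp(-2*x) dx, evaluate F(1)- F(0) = -3*E - (E - exp(-1))^2 + 3*exp(-1)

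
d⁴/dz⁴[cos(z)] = cos(z)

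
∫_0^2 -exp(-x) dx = -1 + exp(-2)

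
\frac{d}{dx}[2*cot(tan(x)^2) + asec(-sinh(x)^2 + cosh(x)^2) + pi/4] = -4*sin(x)*csc(1 - 1/cos(x)^2)^2/cos(x)^3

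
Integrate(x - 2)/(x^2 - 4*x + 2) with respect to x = log((x - 2)^2 - 2)/2 + C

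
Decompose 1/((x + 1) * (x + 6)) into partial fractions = -1/(5*(x + 6)) + 1/(5*(x + 1))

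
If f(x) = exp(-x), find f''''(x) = exp(-x)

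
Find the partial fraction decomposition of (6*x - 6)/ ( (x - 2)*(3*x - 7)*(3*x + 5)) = -4/(11*(3*x + 5)) + 2/(3*x - 7) - 6/(11*(x - 2))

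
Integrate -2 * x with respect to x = -x^2 + C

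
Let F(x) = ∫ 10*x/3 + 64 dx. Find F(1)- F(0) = 197/3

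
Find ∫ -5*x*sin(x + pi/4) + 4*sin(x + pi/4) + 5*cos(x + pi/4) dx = (5*x - 4)*cos(x + pi/4) + C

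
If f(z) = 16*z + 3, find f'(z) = 16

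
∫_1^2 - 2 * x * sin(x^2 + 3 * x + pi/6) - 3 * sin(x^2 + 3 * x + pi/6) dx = cos(pi/6 + 10) - cos(pi/6 + 4)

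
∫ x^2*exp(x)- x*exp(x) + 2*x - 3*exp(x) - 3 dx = x*(x - 3)*(exp(x) + 1) + C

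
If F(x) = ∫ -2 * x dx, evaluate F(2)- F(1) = -3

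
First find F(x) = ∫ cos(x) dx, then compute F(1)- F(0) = sin(1)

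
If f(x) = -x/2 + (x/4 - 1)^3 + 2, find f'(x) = 3*x^2/64 - 3*x/8 + 1/4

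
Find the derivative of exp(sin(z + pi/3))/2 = exp(sin(z + pi/3))*cos(z + pi/3)/2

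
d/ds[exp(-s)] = -exp(-s)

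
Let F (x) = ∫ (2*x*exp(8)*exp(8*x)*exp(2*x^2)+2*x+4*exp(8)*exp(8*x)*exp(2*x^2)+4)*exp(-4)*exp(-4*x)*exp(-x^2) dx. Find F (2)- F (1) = -exp(9) - exp(-16) + exp(-9) + exp(16)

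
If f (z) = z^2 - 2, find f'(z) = 2*z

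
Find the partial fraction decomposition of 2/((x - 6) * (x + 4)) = -1/(5*(x + 4)) + 1/(5*(x - 6))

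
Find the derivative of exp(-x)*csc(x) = (-cot(x)*csc(x) - csc(x))*exp(-x)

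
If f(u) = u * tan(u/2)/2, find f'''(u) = 3*u*tan(u/2)^4/8 + u*tan(u/2)^2/2 + u/8 + 3*tan(u/2)^3/4 + 3*tan(u/2)/4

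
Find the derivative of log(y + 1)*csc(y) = (-y*log(y + 1)*cot(y)*csc(y) - log(y + 1)*cot(y)*csc(y) + csc(y))/(y + 1)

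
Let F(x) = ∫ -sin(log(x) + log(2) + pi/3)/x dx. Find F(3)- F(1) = cos(pi/3 + log(6)) - cos(log(2) + pi/3)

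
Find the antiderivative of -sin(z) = cos(z) + C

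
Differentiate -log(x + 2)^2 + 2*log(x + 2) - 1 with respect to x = (2 - 2*log(x + 2))/(x + 2)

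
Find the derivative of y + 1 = 1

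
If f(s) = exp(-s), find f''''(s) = exp(-s)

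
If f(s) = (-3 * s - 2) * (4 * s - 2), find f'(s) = -24*s - 2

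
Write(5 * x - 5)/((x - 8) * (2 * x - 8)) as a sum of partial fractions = -15/(8*(x - 4)) + 35/(8*(x - 8))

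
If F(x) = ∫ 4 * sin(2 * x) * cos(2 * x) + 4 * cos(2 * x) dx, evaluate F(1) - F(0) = -1 + (sin(2) + 1)^2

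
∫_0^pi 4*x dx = 2*pi^2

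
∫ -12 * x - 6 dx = -6*x^2 - 6*x + C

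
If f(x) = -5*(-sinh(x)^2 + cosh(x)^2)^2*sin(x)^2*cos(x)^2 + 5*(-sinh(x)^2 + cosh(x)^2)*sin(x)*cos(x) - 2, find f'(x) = -5*sin(4*x)/2 + 5*cos(2*x)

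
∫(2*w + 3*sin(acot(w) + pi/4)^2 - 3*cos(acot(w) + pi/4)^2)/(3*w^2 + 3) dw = ((w - 1)*(w + 1)/2 + (w^2 + 1)*log(w^2 + 1)/3)/(w^2 + 1) + C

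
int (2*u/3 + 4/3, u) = u^2/3 + 4*u/3 + C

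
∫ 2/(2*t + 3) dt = log(2*t + 3) + C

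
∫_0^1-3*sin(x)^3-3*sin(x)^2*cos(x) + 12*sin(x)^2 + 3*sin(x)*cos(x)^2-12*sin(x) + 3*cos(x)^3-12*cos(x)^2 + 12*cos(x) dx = (-2 + cos(1) + sin(1))^3 + 1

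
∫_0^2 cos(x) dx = sin(2)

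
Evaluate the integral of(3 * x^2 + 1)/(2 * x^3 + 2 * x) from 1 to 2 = -log(2)/2 + log(10)/2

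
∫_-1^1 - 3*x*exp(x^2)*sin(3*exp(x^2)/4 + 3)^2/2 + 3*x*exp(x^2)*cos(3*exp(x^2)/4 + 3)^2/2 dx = 0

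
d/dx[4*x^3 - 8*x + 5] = 12*x^2 - 8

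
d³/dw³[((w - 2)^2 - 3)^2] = 24*w - 48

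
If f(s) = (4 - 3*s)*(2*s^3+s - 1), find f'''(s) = 48 - 144*s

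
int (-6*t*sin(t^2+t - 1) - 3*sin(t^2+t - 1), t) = 3*cos(t^2 + t - 1) + C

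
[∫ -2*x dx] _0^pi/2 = -pi^2/4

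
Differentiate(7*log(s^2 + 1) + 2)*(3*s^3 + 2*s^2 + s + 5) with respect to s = (63*s^4*log(s^2 + 1) + 60*s^4 + 28*s^3*log(s^2 + 1) + 36*s^3 + 70*s^2*log(s^2 + 1) + 34*s^2 + 28*s*log(s^2 + 1) + 78*s + 7*log(s^2 + 1) + 2)/(s^2 + 1)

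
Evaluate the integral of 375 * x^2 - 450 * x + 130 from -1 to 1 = 510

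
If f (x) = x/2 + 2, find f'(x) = 1/2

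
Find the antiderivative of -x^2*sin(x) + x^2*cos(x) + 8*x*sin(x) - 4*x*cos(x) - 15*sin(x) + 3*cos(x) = sqrt(2)*(x - 3)^2*sin(x + pi/4) + C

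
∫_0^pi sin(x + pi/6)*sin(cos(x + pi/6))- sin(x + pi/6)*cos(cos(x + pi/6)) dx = -2*sin(sqrt(3)/2)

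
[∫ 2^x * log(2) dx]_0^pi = -1 + 2^pi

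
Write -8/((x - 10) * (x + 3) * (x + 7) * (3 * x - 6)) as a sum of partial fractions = 2/(459*(x + 7)) - 2/(195*(x + 3)) + 1/(135*(x - 2)) - 1/(663*(x - 10))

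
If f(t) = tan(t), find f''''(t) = 24*tan(t)^5 + 40*tan(t)^3 + 16*tan(t)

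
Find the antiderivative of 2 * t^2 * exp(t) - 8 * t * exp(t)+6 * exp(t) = 2*(t - 3)^2*exp(t) + C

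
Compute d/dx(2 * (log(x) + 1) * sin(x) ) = 2*(x*log(x)*cos(x) + x*cos(x) + sin(x))/x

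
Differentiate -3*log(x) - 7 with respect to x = -3/x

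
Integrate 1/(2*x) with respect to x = log(-2*x)/2 + C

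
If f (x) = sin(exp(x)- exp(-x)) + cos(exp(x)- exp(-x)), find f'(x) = sqrt(2)*(exp(2*x) + 1)*exp(-x)*cos(exp(x) + pi/4 - exp(-x))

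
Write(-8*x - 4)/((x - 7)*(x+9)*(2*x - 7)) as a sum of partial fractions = 128/(175*(2*x - 7)) + 17/(100*(x + 9)) - 15/(28*(x - 7))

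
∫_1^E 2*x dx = -1 + exp(2)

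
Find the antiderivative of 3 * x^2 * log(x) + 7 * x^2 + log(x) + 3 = x*(x^2 + 1)*(log(x) + 2) + C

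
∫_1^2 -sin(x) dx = -cos(1) + cos(2)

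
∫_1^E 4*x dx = -2 + 2*exp(2)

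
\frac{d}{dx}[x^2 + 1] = 2*x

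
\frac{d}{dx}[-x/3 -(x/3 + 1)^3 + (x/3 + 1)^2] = -x^2/9 - 4*x/9 - 2/3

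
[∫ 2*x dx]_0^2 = 4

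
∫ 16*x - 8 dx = 8*x^2 - 8*x + C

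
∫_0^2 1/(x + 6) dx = -log(3) + 2*log(2)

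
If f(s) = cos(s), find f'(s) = -sin(s)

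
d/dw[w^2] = 2*w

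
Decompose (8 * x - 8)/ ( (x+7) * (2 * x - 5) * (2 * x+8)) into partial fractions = 24/(247*(2*x - 5)) - 32/(57*(x + 7)) + 20/(39*(x + 4))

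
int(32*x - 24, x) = 16*x^2 - 24*x + C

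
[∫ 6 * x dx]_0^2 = 12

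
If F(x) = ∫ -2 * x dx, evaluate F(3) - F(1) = -8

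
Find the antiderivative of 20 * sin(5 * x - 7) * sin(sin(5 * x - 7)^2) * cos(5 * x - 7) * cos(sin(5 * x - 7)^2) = sin(sin(5*x - 7)^2)^2 + C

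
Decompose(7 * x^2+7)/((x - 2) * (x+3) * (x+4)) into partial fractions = 119/(6*(x + 4)) - 14/(x + 3) + 7/(6*(x - 2))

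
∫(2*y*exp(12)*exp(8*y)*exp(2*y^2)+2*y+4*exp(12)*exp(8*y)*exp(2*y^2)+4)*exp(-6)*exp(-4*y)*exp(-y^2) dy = 2*sinh(y^2 + 4*y + 6) + C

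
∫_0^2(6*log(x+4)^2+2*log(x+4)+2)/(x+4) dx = -2*log(4)^3 - 2*log(4) - log(4)^2 + log(6)^2 + 2*log(6) + 2*log(6)^3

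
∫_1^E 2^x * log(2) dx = -2 + 2^E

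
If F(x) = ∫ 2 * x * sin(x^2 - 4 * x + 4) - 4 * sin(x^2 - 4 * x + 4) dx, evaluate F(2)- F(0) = -1 + cos(4)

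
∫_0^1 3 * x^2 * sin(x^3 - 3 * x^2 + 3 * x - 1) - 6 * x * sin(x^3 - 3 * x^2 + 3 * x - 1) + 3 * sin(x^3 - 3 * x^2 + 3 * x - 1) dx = -1 + cos(1)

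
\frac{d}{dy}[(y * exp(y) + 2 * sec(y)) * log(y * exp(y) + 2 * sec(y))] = y*exp(y)*log(y*exp(y) + 2*sec(y)) + y*exp(y) + exp(y)*log(y*exp(y) + 2*sec(y)) + exp(y) + 2*log(y*exp(y) + 2*sec(y))*tan(y)*sec(y) + 2*tan(y)*sec(y)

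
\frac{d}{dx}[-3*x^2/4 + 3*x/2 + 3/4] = 3/2 - 3*x/2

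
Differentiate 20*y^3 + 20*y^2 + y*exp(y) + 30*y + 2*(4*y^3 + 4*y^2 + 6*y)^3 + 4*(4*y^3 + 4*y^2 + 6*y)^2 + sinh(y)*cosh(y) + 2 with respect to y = 1152*y^8 + 3072*y^7 + 6720*y^6 + 8064*y^5 + 7840*y^4 + 4480*y^3 + 1932*y^2 + y*exp(y) + 328*y + exp(y) + cosh(2*y) + 30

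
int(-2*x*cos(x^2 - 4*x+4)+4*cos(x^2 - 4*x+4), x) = -sin((x - 2)^2) + C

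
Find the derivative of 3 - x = -1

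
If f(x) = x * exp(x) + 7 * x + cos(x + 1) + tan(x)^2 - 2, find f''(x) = x*exp(x) + 2*exp(x) - cos(x + 1) + 6*tan(x)^4 + 8*tan(x)^2 + 2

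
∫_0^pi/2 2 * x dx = pi^2/4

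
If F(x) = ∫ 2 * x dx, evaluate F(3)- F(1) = 8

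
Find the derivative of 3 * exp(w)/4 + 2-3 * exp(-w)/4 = (3*exp(2*w) + 3)*exp(-w)/4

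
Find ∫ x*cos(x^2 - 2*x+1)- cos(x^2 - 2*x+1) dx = sin((x - 1)^2)/2 + C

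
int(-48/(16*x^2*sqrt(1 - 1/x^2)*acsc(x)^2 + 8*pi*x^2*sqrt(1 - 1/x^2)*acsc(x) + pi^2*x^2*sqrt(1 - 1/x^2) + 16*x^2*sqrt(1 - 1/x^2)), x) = -3*acot(acsc(x) + pi/4) + C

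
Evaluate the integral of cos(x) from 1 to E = -sin(1) + sin(E)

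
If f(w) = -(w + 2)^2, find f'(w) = -2*w - 4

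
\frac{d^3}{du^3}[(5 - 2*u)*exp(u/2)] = -u*exp(u/2)/4 - 7*exp(u/2)/8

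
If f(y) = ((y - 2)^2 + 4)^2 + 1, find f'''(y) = 24*y - 48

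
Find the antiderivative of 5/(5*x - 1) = log(5*x - 1) + C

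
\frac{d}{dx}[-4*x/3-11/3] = -4/3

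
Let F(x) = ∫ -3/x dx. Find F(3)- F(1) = -3*log(3)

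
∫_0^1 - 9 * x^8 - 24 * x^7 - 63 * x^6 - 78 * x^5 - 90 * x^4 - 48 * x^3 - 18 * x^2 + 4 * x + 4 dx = -56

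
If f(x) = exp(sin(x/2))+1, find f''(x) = (-2*sin(x/2) + cos(x) + 1)*exp(sin(x/2))/8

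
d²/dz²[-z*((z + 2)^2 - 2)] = -6*z - 8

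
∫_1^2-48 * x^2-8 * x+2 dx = -122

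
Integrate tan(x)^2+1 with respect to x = tan(x) + C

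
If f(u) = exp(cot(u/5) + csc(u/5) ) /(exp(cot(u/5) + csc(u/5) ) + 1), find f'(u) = -(cos(u/5) + 1)*exp(1/sin(u/5))*exp(1/tan(u/5))/(5*(exp(1/sin(u/5))*exp(1/tan(u/5)) + 1)^2*sin(u/5)^2)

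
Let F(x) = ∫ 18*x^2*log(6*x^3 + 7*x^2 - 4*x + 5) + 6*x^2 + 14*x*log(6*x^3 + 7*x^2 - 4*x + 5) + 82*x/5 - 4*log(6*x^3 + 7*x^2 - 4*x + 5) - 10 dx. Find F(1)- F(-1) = -10*log(10) - 20 + 14*log(14)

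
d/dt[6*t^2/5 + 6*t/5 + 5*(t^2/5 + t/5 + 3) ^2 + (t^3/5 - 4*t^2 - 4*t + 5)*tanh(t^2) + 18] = 2*t^4/(5*cosh(t^2)^2) + 4*t^3/5 - 8*t^3/cosh(t^2)^2 + 3*t^2*tanh(t^2)/5 + 6*t^2/5 - 8*t^2/cosh(t^2)^2 - 8*t*tanh(t^2) + 74*t/5 + 10*t/cosh(t^2)^2 - 4*tanh(t^2) + 36/5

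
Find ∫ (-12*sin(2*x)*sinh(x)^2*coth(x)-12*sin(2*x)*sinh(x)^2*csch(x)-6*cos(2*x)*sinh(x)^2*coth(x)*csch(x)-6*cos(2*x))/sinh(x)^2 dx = 6*(coth(x) + csch(x))*cos(2*x) + C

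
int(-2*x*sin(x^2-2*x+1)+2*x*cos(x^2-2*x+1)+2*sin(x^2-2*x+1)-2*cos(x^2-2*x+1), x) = sin((x - 1)^2) + cos((x - 1)^2) + C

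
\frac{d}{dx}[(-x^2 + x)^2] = 4*x^3 - 6*x^2 + 2*x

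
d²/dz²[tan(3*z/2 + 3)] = 9*tan(3*z/2 + 3)^3/2 + 9*tan(3*z/2 + 3)/2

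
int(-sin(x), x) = cos(x) + C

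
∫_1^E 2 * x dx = -1 + exp(2)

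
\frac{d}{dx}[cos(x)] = -sin(x)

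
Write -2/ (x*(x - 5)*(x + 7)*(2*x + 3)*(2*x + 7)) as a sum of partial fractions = 4/(833*(2*x + 7)) - 4/(429*(2*x + 3)) - 1/(3234*(x + 7)) - 1/(6630*(x - 5)) + 2/(735*x)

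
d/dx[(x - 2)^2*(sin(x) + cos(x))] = -x^2*sin(x) + x^2*cos(x) + 6*x*sin(x) - 2*x*cos(x) - 8*sin(x)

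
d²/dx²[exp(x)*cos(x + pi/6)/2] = -exp(x)*sin(x + pi/6)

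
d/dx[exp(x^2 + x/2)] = 2*x*exp(x^2 + x/2) + exp(x^2 + x/2)/2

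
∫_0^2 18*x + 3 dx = 42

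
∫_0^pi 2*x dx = pi^2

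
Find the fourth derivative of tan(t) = 24*tan(t)^5 + 40*tan(t)^3 + 16*tan(t)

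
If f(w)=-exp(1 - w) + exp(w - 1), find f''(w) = (exp(2*w - 2) - 1)*exp(1 - w)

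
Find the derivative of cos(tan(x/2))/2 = -sin(tan(x/2))/(4*cos(x/2)^2)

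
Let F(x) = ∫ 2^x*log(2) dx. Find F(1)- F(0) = 1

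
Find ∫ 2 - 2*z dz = -z^2 + 2*z + C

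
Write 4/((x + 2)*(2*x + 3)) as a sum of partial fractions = 8/(2*x + 3) - 4/(x + 2)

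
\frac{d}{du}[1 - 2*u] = -2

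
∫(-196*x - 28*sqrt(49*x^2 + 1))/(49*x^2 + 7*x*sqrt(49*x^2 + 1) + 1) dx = -4*log(7*x + sqrt(49*x^2 + 1)) + C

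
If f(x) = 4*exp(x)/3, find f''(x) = 4*exp(x)/3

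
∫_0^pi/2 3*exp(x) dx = -3 + 3*exp(pi/2)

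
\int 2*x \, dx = x^2 + C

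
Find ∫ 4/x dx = 4*log(2*x) + C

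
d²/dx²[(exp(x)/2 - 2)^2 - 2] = exp(2*x) - 2*exp(x)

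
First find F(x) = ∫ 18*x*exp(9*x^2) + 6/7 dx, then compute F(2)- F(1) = -exp(9) + 6/7 + exp(36)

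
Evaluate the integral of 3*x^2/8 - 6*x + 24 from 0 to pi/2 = (-4 + pi/4)^3 + 64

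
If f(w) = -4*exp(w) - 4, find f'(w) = -4*exp(w)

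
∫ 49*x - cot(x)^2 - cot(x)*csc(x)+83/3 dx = 49*x^2/2 + 86*x/3 + cot(x) + csc(x) + C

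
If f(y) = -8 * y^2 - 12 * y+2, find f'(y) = -16*y - 12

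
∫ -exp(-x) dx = exp(-x) + C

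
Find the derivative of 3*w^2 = 6*w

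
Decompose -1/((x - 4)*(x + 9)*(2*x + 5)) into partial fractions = 4/(169*(2*x + 5)) - 1/(169*(x + 9)) - 1/(169*(x - 4))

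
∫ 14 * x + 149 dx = 7*x^2 + 149*x + C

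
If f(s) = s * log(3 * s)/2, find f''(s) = 1/(2*s)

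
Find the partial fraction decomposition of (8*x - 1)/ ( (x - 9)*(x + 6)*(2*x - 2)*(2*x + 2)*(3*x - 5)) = -999/(32384*(3*x - 5)) - 7/(6900*(x + 6)) + 9/(3200*(x + 1)) + 1/(128*(x - 1)) + 71/(105600*(x - 9))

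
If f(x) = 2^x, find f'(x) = 2^x*log(2)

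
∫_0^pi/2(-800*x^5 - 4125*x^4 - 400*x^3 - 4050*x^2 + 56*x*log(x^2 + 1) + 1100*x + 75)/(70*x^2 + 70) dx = (5*pi/14 + 5)*(-pi^3/2 - 2 + pi/4 + pi^2/8) + log(1 + pi^2/4)^2/5 + 5*log(1 + pi^2/4) + 10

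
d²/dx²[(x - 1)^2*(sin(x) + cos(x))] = -x^2*sin(x) - x^2*cos(x) - 2*x*sin(x) + 6*x*cos(x) + 5*sin(x) - 3*cos(x)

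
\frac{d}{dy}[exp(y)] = exp(y)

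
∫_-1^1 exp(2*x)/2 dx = -exp(-2)/4 + exp(2)/4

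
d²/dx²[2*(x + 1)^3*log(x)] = (12*x^3*log(x) + 10*x^3 + 12*x^2*log(x) + 18*x^2 + 6*x - 2)/x^2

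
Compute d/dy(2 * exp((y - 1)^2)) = 4*y*exp(y^2 - 2*y + 1) - 4*exp(y^2 - 2*y + 1)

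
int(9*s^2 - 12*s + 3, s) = 3*s^3 - 6*s^2 + 3*s + C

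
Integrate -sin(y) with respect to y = cos(y) + C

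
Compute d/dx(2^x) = 2^x*log(2)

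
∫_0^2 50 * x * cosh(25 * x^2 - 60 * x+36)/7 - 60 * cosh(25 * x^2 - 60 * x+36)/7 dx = -sinh(36)/7 + sinh(16)/7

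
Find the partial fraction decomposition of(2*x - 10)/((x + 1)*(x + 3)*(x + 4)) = -6/(x + 4) + 8/(x + 3) - 2/(x + 1)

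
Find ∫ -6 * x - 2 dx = -3*x^2 - 2*x + C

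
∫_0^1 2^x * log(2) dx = 1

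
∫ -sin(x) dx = cos(x) + C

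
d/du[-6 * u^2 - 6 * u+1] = -12*u - 6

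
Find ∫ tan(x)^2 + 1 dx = tan(x) + C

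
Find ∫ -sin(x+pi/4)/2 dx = cos(x + pi/4)/2 + C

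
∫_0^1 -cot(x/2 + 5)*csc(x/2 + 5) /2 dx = csc(11/2) - csc(5)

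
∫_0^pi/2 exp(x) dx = -1 + exp(pi/2)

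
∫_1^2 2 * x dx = 3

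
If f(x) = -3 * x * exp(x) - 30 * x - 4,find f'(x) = -3*x*exp(x) - 3*exp(x) - 30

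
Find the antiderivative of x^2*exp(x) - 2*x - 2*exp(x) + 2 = ((x - 1)^2 - 1)*(exp(x) - 1) + C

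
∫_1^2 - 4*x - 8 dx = -14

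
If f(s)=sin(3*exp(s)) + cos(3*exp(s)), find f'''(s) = 3*sqrt(2)*(-9*exp(2*s)*cos(3*exp(s) + pi/4) - 9*exp(s)*sin(3*exp(s) + pi/4) + cos(3*exp(s) + pi/4))*exp(s)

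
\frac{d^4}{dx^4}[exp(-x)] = exp(-x)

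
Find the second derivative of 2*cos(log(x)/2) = (2*sin(log(x)/2) - cos(log(x)/2))/(2*x^2)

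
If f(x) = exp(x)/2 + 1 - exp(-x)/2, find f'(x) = (exp(2*x) + 1)*exp(-x)/2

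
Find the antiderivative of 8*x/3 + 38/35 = 4*x^2/3 + 38*x/35 + C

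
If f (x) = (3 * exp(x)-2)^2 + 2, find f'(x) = 18*exp(2*x) - 12*exp(x)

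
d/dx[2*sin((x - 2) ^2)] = 4*(x - 2)*cos(x^2 - 4*x + 4)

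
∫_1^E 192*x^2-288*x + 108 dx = -1 + (-3 + 4*E)^3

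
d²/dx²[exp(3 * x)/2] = 9*exp(3*x)/2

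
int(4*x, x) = 2*x^2 + C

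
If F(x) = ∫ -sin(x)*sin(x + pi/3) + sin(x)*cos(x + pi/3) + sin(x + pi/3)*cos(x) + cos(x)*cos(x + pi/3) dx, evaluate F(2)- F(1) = sqrt(2)*(sin(pi/12 + 4) - sin(pi/12 + 2))/2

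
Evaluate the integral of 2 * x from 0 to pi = pi^2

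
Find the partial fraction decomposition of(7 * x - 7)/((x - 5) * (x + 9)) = 5/(x + 9) + 2/(x - 5)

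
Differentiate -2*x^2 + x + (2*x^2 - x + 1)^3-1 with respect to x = 48*x^5 - 60*x^4 + 72*x^3 - 39*x^2 + 14*x - 2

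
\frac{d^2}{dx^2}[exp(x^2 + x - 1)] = 4*x^2*exp(x^2 + x - 1) + 4*x*exp(x^2 + x - 1) + 3*exp(x^2 + x - 1)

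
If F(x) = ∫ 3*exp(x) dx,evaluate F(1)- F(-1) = -3*exp(-1) + 3*E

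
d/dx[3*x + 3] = 3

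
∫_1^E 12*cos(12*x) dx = -sin(12) + sin(12*E)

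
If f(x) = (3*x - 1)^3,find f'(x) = 81*x^2 - 54*x + 9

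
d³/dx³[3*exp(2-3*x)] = -81*exp(2 - 3*x)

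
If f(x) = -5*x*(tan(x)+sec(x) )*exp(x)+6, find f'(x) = -5*(2*x*sin(x) + x*sin(2*x) + 2*x*cos(x) + 2*x + sin(2*x) + 2*cos(x))*exp(x)/(cos(2*x) + 1)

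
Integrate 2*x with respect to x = x^2 + C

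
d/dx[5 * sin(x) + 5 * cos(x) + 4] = -5*sin(x) + 5*cos(x)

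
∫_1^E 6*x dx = -3 + 3*exp(2)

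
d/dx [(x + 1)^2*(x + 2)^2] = 4*x^3 + 18*x^2 + 26*x + 12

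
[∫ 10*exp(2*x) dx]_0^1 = -5 + 5*exp(2)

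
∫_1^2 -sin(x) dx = -cos(1) + cos(2)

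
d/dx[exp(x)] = exp(x)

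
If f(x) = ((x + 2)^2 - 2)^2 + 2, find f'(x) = 4*x^3 + 24*x^2 + 40*x + 16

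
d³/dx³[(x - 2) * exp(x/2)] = x*exp(x/2)/8 + exp(x/2)/2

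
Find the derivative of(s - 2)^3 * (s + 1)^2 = 5*s^4 - 16*s^3 + 3*s^2 + 20*s - 4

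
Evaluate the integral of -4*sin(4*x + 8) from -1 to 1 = -cos(4) + cos(12)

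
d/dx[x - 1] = 1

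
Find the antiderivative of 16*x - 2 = 8*x^2 - 2*x + C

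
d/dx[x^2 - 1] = 2*x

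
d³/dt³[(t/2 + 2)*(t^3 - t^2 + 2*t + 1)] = 12*t + 9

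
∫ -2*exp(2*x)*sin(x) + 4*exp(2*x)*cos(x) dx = 2*exp(2*x)*cos(x) + C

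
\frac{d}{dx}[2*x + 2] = 2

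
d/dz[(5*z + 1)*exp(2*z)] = 10*z*exp(2*z) + 7*exp(2*z)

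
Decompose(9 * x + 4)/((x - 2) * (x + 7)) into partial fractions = 59/(9*(x + 7)) + 22/(9*(x - 2))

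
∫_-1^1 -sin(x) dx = 0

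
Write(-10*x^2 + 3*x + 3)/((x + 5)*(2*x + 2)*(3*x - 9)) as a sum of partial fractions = -131/(96*(x + 5)) + 5/(48*(x + 1)) - 13/(32*(x - 3))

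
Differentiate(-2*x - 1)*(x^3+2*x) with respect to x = -8*x^3 - 3*x^2 - 8*x - 2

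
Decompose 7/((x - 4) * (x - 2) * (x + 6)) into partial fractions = 7/(80*(x + 6)) - 7/(16*(x - 2)) + 7/(20*(x - 4))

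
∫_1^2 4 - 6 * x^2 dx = -10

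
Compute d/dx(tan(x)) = cos(x)^(-2)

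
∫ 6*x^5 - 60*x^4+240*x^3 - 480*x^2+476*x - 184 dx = x^6 - 12*x^5 + 60*x^4 - 160*x^3 + 238*x^2 - 184*x + C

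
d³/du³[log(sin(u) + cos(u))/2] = cos(u + pi/4)/sin(u + pi/4)^3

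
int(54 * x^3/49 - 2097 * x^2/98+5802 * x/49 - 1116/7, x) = 27*x^4/98 - 699*x^3/98 + 2901*x^2/49 - 1116*x/7 + C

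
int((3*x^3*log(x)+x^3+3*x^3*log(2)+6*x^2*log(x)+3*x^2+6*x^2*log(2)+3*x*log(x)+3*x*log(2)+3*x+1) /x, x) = (x + 1)^3*log(2*x) + C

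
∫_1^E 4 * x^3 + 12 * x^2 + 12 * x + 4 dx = -16 + (-exp(2) - 2*E - 1)^2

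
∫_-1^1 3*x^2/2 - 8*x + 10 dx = 21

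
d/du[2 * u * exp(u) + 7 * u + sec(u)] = 2*u*exp(u) + 2*exp(u) + tan(u)*sec(u) + 7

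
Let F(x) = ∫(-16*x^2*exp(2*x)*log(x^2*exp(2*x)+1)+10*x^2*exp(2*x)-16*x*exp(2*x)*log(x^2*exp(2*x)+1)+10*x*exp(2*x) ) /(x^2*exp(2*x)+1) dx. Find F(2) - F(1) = -4*log(1 + 4*exp(4))^2 - 5*log(1 + exp(2)) + 4*log(1 + exp(2))^2 + 5*log(1 + 4*exp(4))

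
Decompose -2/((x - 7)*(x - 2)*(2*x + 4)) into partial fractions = -1/(36*(x + 2)) + 1/(20*(x - 2)) - 1/(45*(x - 7))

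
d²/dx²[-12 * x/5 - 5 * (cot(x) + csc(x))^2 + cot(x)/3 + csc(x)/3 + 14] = (-1/3 + 10*cos(x)/sin(x) + 40/sin(x) + 2*cos(x)/(3*sin(x)^2) + 2/(3*sin(x)^2) - 60*cos(x)/sin(x)^3 - 60/sin(x)^3)/sin(x)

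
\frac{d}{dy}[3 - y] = -1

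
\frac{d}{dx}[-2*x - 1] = -2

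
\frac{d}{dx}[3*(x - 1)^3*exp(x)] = 3*x^3*exp(x) - 9*x*exp(x) + 6*exp(x)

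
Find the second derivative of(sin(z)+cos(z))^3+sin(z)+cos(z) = sqrt(2)*(-5*sin(z + pi/4) + 9*cos(3*z + pi/4))/2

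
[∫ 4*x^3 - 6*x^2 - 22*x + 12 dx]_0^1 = 0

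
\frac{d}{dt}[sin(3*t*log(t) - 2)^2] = 3*(log(t) + 1)*sin(6*t*log(t) - 4)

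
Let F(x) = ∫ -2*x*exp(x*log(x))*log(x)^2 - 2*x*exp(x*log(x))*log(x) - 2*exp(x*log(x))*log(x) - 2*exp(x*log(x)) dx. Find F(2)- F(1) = -16*log(2)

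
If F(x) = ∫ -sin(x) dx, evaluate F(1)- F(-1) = 0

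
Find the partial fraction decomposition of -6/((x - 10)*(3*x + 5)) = 18/(35*(3*x + 5)) - 6/(35*(x - 10))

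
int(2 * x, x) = x^2 + C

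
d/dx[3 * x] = 3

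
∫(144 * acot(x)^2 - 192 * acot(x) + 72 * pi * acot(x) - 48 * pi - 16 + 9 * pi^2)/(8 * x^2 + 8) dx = -3*(4*acot(x) + pi)^3/32 + 3*(4*acot(x) + pi)^2/4 + 2*acot(x) + C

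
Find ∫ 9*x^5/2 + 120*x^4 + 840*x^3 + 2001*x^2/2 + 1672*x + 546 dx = 3*x^6/4 + 24*x^5 + 210*x^4 + 667*x^3/2 + 836*x^2 + 546*x + C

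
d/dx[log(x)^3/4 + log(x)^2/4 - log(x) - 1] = (3*log(x)^2 + 2*log(x) - 4)/(4*x)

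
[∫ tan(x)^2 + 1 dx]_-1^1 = 2*tan(1)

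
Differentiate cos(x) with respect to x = -sin(x)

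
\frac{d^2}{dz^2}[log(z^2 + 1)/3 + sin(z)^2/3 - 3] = (4*z^4*cos(z)^2 - 2*z^4 + 8*z^2*cos(z)^2 - 6*z^2 + 4*cos(z)^2)/(3*z^4 + 6*z^2 + 3)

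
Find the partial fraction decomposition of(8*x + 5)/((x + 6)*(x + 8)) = 59/(2*(x + 8)) - 43/(2*(x + 6))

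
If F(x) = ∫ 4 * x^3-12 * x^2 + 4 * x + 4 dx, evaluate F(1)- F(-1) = 0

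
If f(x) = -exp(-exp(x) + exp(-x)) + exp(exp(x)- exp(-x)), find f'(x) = (exp(2*x) + exp(2*exp(x) - 2*exp(-x)) + exp(2*x + 2*exp(x) - 2*exp(-x)) + 1)*exp(-x - exp(x) + exp(-x))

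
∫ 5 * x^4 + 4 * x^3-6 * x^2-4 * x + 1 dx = x^5 + x^4 - 2*x^3 - 2*x^2 + x + C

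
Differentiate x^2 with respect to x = 2*x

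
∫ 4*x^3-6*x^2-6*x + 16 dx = x^4 - 2*x^3 - 3*x^2 + 16*x + C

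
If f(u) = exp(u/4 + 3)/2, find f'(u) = exp(u/4 + 3)/8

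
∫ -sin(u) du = cos(u) + C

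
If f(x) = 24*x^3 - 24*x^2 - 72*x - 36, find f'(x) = 72*x^2 - 48*x - 72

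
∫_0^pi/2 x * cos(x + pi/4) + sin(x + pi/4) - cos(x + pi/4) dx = sqrt(2)*(-1 + pi/2)/2 + sqrt(2)/2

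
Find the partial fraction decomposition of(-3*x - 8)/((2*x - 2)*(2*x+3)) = 7/(10*(2*x + 3)) - 11/(10*(x - 1))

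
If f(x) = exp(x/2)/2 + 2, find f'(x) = exp(x/2)/4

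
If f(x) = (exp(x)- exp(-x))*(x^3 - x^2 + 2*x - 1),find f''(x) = (x^3*exp(2*x) - x^3 + 5*x^2*exp(2*x) + 7*x^2 + 4*x*exp(2*x) - 12*x + exp(2*x) + 7)*exp(-x)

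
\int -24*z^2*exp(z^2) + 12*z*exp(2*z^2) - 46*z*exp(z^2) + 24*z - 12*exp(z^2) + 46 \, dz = 10*z + 3*(2*z - exp(z^2) + 3)^2 - 5*exp(z^2) + C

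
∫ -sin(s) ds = cos(s) + C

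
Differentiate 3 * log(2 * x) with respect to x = 3/x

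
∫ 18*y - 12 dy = 9*y^2 - 12*y + C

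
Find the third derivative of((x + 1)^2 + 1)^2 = 24*x + 24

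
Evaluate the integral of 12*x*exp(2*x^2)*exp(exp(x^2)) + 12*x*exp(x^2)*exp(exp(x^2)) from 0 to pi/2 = -6*E + 6*exp(pi^2/4 + exp(pi^2/4))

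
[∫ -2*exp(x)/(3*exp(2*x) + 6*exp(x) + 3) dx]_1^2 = -2*exp(2)/(3*(1 + exp(2))) + 2*E/(3*(1 + E))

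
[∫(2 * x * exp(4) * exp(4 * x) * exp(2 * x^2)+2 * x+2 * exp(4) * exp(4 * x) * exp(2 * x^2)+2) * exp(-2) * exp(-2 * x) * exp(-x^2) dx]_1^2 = -exp(5) - exp(-10) + exp(-5) + exp(10)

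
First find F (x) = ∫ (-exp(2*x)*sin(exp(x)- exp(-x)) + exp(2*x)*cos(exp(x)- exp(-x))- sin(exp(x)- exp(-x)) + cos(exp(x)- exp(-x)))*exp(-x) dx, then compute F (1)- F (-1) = 2*sin(E - exp(-1))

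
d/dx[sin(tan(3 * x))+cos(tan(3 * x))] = 3*sqrt(2)*cos(tan(3*x) + pi/4)/cos(3*x)^2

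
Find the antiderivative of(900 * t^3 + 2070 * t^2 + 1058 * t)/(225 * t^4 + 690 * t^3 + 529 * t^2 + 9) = log(t^2*(15*t + 23)^2/9 + 1) + C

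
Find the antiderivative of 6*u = 3*u^2 + C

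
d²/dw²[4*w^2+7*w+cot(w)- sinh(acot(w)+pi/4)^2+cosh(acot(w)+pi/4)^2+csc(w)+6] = 8 - 1/sin(w) + 2*cos(w)/sin(w)^3 + 2/sin(w)^3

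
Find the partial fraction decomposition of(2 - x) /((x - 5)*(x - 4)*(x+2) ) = 2/(21*(x + 2)) + 1/(3*(x - 4)) - 3/(7*(x - 5))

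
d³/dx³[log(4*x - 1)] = 128/(64*x^3 - 48*x^2 + 12*x - 1)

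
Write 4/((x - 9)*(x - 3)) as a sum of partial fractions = -2/(3*(x - 3)) + 2/(3*(x - 9))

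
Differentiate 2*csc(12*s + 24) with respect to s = -24*cot(12*s + 24)*csc(12*s + 24)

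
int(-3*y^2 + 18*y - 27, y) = -y^3 + 9*y^2 - 27*y + C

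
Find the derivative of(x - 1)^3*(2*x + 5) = 8*x^3 - 3*x^2 - 18*x + 13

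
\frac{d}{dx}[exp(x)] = exp(x)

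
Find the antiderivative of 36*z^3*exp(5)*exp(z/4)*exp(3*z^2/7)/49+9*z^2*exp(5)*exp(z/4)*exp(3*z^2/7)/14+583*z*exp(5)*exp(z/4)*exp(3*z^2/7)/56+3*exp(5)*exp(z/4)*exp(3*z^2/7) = (12*z^2 + 7*z + 140)*exp(3*z^2/7 + z/4 + 5)/14 + C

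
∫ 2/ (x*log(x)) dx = 2*log(2*log(x)) + C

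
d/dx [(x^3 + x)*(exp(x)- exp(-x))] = (x^3*exp(2*x) + x^3 + 3*x^2*exp(2*x) - 3*x^2 + x*exp(2*x) + x + exp(2*x) - 1)*exp(-x)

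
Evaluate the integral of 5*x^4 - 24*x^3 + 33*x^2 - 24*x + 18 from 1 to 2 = 0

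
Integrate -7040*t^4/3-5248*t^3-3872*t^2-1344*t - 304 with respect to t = -1408*t^5/3 - 1312*t^4 - 3872*t^3/3 - 672*t^2 - 304*t + C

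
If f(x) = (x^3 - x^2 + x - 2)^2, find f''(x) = 30*x^4 - 40*x^3 + 36*x^2 - 36*x + 10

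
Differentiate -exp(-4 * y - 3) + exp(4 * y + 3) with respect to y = (4*exp(8*y + 6) + 4)*exp(-4*y - 3)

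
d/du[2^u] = 2^u*log(2)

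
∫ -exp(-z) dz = exp(-z) + C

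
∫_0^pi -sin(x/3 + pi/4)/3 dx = -sqrt(6)/4 - sqrt(2)/4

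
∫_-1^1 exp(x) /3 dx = -exp(-1)/3 + E/3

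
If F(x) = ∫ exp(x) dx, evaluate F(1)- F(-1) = E - exp(-1)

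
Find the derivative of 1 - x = -1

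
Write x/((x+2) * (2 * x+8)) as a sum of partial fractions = 1/(x + 4) - 1/(2*(x + 2))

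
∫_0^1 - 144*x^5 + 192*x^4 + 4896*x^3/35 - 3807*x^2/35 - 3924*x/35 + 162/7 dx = -99/5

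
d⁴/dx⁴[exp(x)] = exp(x)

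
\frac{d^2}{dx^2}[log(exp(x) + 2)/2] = exp(x)/(exp(2*x) + 4*exp(x) + 4)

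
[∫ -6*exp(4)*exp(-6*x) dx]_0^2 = -exp(4) + exp(-8)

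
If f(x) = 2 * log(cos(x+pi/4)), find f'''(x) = -4*sin(x + pi/4)/cos(x + pi/4)^3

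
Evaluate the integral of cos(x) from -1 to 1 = 2*sin(1)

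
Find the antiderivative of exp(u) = exp(u) + C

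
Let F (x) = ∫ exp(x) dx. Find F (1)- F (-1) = E - exp(-1)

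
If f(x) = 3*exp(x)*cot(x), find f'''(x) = 3*(-5 + 7/tan(x) - 11/tan(x)^2 + 6/tan(x)^3 - 6/tan(x)^4)*exp(x)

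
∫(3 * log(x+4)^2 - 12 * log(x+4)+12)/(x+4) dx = (log(x + 4) - 2)^3 + C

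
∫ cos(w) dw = sin(w) + C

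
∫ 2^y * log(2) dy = 2^y + C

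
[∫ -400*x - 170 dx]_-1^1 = -340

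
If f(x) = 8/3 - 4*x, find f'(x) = -4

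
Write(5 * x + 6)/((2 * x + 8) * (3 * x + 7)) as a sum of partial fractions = -17/(10*(3*x + 7)) + 7/(5*(x + 4))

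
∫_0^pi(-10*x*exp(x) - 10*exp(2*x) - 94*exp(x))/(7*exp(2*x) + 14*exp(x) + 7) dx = -2*(5*pi/7 + 6)*exp(pi)/(1 + exp(pi)) + 6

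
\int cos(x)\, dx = sin(x) + C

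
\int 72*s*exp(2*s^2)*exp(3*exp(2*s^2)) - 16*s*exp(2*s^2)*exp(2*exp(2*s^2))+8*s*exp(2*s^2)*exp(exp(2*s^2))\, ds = 2*(3*exp(2*exp(2*s^2)) - exp(exp(2*s^2)) + 1)*exp(exp(2*s^2)) + C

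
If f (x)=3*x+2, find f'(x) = 3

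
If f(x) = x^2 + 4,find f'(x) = 2*x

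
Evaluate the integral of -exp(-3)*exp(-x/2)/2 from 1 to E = -exp(-7/2) + exp(-3 - E/2)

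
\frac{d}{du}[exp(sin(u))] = exp(sin(u))*cos(u)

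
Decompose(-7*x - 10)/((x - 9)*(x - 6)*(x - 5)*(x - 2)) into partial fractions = 2/(7*(x - 2)) - 15/(4*(x - 5)) + 13/(3*(x - 6)) - 73/(84*(x - 9))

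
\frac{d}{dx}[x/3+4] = 1/3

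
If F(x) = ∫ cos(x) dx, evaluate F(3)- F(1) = -sin(1) + sin(3)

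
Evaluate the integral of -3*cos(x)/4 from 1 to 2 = -3*sin(2)/4 + 3*sin(1)/4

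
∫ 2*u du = u^2 + C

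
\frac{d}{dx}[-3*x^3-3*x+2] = -9*x^2 - 3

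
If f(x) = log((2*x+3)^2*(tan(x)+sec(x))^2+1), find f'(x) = (4*x^2*sin(x)/cos(x) + 4*x^2/cos(x) + 4*x*sin(x) + 12*x*sin(x)/cos(x) + 4*x + 12*x/cos(x) + 6*sin(x) + 9*sin(x)/cos(x) + 6 + 9/cos(x))/(2*x^2*sin(x) + 2*x^2 + 6*x*sin(x) + 6*x + 4*sin(x) + 5)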